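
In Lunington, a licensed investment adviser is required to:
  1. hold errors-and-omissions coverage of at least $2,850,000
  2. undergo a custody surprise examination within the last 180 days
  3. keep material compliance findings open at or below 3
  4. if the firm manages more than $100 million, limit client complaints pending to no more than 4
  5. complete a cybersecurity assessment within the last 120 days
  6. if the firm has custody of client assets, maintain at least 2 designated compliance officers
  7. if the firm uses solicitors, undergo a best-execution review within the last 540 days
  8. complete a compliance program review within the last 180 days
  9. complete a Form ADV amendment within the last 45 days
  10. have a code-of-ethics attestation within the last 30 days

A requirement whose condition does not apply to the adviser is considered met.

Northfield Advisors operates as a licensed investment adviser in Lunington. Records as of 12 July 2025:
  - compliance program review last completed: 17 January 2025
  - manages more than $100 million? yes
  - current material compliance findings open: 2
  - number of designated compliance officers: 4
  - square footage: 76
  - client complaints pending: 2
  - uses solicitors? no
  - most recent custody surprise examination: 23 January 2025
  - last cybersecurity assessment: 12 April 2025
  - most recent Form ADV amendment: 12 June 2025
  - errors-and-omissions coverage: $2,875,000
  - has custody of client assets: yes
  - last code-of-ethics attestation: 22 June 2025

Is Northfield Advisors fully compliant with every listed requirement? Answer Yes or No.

Yes

1. errors-and-omissions coverage $2,875,000 ≥ $2,850,000 → met
2. custody surprise examination 170 days ago vs limit 180 → met
3. material compliance findings open 2 ≤ 3 → met
4. condition 'manages more than $100 million' holds; client complaints pending 2 ≤ 4 → met
5. cybersecurity assessment 91 days ago vs limit 120 → met
6. condition 'has custody of client assets' holds; designated compliance officers 4 ≥ 2 → met
7. condition 'uses solicitors' does not hold → requirement n/a → met
8. compliance program review 176 days ago vs limit 180 → met
9. Form ADV amendment 30 days ago vs limit 45 → met
10. code-of-ethics attestation 20 days ago vs limit 30 → met
All met.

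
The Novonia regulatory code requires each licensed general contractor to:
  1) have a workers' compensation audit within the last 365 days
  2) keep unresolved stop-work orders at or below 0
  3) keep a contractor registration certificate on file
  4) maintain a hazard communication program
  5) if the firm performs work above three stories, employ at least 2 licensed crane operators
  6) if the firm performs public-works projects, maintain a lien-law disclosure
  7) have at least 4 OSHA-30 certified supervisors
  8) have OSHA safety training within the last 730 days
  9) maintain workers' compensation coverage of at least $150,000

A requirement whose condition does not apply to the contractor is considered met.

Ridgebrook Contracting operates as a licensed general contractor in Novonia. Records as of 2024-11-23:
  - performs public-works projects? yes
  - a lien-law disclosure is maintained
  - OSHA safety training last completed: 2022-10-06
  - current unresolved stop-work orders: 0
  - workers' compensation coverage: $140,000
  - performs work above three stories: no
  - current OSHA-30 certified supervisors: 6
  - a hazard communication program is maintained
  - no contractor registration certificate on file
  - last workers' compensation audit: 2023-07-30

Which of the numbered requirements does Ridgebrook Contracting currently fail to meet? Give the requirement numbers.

1, 3, 8, 9

1. workers' compensation audit 482 days ago vs limit 365 → not met
2. unresolved stop-work orders 0 ≤ 0 → met
3. contractor registration certificate absent → not met
4. hazard communication program present → met
5. condition 'performs work above three stories' does not hold → requirement n/a → met
6. condition 'performs public-works projects' holds; lien-law disclosure present → met
7. OSHA-30 certified supervisors 6 ≥ 4 → met
8. OSHA safety training 779 days ago vs limit 730 → not met
9. workers' compensation coverage $140,000 < $150,000 → not met
Not met: 1, 3, 8, 9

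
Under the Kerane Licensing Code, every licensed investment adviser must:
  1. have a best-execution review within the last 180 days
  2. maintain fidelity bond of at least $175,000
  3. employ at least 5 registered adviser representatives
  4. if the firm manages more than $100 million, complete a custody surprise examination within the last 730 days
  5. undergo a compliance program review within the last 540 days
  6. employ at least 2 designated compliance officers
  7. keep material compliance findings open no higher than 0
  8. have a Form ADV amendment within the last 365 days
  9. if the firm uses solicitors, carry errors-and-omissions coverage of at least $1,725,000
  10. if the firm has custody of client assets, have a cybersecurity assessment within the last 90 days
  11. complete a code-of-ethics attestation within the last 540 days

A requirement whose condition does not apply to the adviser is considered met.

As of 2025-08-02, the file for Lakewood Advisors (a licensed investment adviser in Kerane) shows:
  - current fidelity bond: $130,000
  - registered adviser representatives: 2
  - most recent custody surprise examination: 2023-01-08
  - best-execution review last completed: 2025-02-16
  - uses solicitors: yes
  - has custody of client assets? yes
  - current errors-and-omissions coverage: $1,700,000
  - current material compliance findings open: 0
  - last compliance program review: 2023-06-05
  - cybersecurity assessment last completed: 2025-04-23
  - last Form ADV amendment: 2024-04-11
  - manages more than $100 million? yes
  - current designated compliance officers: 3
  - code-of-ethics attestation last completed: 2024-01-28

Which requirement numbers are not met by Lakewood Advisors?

1. best-execution review 167 days ago vs limit 180 → met
2. fidelity bond $130,000 < $175,000 → not met
3. registered adviser representatives 2 < 5 → not met
4. condition 'manages more than $100 million' holds; custody surprise examination 937 days ago vs limit 730 → not met
5. compliance program review 789 days ago vs limit 540 → not met
6. designated compliance officers 3 ≥ 2 → met
7. material compliance findings open 0 ≤ 0 → met
8. Form ADV amendment 478 days ago vs limit 365 → not met
9. condition 'uses solicitors' holds; errors-and-omissions coverage $1,700,000 < $1,725,000 → not met
10. condition 'has custody of client assets' holds; cybersecurity assessment 101 days ago vs limit 90 → not met
11. code-of-ethics attestation 552 days ago vs limit 540 → not met
Not met: 2, 3, 4, 5, 8, 9, 10, 11

2, 3, 4, 5, 8, 9, 10, 11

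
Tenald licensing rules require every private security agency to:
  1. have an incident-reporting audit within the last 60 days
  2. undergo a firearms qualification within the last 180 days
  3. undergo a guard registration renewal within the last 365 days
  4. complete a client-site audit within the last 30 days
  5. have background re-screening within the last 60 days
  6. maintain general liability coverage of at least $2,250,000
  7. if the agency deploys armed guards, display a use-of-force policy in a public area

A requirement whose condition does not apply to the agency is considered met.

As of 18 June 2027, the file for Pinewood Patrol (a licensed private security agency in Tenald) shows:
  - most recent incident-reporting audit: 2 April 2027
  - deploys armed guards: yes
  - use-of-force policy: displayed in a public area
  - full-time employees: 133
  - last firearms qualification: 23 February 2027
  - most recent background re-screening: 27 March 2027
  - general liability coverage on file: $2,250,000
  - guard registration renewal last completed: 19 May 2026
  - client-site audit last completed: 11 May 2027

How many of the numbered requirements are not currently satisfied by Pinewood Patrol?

1. incident-reporting audit 77 days ago vs limit 60 → not met
2. firearms qualification 115 days ago vs limit 180 → met
3. guard registration renewal 395 days ago vs limit 365 → not met
4. client-site audit 38 days ago vs limit 30 → not met
5. background re-screening 83 days ago vs limit 60 → not met
6. general liability coverage $2,250,000 ≥ $2,250,000 → met
7. condition 'deploys armed guards' holds; use-of-force policy present → met
Not met: 4 of 7

4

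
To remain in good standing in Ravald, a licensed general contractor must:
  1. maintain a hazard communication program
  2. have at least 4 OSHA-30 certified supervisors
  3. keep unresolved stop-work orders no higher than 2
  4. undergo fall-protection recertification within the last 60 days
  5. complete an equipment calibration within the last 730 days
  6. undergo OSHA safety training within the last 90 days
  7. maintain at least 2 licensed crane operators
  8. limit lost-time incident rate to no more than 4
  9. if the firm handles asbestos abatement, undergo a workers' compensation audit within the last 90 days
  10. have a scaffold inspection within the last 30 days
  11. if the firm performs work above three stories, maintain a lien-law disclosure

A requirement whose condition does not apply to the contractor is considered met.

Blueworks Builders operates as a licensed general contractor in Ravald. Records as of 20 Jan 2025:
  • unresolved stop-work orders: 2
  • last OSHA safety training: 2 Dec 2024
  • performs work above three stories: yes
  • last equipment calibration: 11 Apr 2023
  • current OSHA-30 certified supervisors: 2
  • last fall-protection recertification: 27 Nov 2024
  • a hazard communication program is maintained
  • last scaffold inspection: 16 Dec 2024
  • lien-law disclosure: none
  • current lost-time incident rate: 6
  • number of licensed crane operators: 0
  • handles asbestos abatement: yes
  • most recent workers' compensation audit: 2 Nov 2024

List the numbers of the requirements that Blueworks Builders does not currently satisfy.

1. hazard communication program present → met
2. OSHA-30 certified supervisors 2 < 4 → not met
3. unresolved stop-work orders 2 ≤ 2 → met
4. fall-protection recertification 54 days ago vs limit 60 → met
5. equipment calibration 650 days ago vs limit 730 → met
6. OSHA safety training 49 days ago vs limit 90 → met
7. licensed crane operators 0 < 2 → not met
8. lost-time incident rate 6 > 4 → not met
9. condition 'handles asbestos abatement' holds; workers' compensation audit 79 days ago vs limit 90 → met
10. scaffold inspection 35 days ago vs limit 30 → not met
11. condition 'performs work above three stories' holds; lien-law disclosure absent → not met
Not met: 2, 7, 8, 10, 11

2, 7, 8, 10, 11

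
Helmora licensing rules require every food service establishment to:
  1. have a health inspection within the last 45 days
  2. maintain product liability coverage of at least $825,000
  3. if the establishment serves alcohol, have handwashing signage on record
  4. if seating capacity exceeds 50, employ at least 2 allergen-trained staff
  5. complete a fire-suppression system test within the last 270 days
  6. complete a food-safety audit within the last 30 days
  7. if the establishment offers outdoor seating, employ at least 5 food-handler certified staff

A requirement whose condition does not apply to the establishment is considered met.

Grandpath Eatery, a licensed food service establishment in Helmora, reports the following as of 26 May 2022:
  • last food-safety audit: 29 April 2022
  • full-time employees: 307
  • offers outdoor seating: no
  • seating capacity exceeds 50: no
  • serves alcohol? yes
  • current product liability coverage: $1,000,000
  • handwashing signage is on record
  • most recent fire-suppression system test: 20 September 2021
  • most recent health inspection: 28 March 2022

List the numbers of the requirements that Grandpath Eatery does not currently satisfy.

1

1. health inspection 59 days ago vs limit 45 → not met
2. product liability coverage $1,000,000 ≥ $825,000 → met
3. condition 'serves alcohol' holds; handwashing signage present → met
4. condition 'seating capacity exceeds 50' does not hold → requirement n/a → met
5. fire-suppression system test 248 days ago vs limit 270 → met
6. food-safety audit 27 days ago vs limit 30 → met
7. condition 'offers outdoor seating' does not hold → requirement n/a → met
Not met: 1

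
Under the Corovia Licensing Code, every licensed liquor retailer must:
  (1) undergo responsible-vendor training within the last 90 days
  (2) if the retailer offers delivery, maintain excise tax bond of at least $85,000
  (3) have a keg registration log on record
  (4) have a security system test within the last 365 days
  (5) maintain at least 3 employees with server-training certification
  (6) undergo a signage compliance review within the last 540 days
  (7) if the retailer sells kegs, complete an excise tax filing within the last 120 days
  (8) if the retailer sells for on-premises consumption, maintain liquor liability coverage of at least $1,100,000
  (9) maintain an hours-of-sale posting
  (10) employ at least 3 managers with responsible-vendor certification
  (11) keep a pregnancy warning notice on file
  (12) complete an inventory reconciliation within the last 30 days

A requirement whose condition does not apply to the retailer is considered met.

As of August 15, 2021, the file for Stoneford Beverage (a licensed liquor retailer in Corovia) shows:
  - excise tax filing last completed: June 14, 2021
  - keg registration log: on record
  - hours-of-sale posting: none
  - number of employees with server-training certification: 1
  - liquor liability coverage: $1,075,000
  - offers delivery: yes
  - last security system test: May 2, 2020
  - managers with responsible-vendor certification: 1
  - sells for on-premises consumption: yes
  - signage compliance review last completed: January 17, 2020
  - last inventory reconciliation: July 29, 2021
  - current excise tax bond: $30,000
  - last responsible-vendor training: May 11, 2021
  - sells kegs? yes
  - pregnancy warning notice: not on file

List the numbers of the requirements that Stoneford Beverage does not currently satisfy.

1, 2, 4, 5, 6, 8, 9, 10, 11

1. responsible-vendor training 96 days ago vs limit 90 → not met
2. condition 'offers delivery' holds; excise tax bond $30,000 < $85,000 → not met
3. keg registration log present → met
4. security system test 470 days ago vs limit 365 → not met
5. employees with server-training certification 1 < 3 → not met
6. signage compliance review 576 days ago vs limit 540 → not met
7. condition 'sells kegs' holds; excise tax filing 62 days ago vs limit 120 → met
8. condition 'sells for on-premises consumption' holds; liquor liability coverage $1,075,000 < $1,100,000 → not met
9. hours-of-sale posting absent → not met
10. managers with responsible-vendor certification 1 < 3 → not met
11. pregnancy warning notice absent → not met
12. inventory reconciliation 17 days ago vs limit 30 → met
Not met: 1, 2, 4, 5, 6, 8, 9, 10, 11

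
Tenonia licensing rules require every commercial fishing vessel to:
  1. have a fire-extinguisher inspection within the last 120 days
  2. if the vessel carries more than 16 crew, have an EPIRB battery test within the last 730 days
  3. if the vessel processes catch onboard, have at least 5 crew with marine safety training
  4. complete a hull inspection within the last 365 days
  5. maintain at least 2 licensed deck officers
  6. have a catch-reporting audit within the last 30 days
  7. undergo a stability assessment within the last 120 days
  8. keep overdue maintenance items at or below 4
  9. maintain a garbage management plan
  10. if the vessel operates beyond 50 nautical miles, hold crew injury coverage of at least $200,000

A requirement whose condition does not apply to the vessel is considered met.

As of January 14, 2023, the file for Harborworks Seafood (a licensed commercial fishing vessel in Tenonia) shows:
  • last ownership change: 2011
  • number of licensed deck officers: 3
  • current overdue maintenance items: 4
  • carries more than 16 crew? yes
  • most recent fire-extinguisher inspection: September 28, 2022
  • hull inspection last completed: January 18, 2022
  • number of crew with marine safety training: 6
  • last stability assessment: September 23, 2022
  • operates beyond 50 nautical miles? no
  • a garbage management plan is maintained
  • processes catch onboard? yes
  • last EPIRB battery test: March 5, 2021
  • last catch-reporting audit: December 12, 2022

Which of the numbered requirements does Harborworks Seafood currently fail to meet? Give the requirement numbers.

6

1. fire-extinguisher inspection 108 days ago vs limit 120 → met
2. condition 'carries more than 16 crew' holds; EPIRB battery test 680 days ago vs limit 730 → met
3. condition 'processes catch onboard' holds; crew with marine safety training 6 ≥ 5 → met
4. hull inspection 361 days ago vs limit 365 → met
5. licensed deck officers 3 ≥ 2 → met
6. catch-reporting audit 33 days ago vs limit 30 → not met
7. stability assessment 113 days ago vs limit 120 → met
8. overdue maintenance items 4 ≤ 4 → met
9. garbage management plan present → met
10. condition 'operates beyond 50 nautical miles' does not hold → requirement n/a → met
Not met: 6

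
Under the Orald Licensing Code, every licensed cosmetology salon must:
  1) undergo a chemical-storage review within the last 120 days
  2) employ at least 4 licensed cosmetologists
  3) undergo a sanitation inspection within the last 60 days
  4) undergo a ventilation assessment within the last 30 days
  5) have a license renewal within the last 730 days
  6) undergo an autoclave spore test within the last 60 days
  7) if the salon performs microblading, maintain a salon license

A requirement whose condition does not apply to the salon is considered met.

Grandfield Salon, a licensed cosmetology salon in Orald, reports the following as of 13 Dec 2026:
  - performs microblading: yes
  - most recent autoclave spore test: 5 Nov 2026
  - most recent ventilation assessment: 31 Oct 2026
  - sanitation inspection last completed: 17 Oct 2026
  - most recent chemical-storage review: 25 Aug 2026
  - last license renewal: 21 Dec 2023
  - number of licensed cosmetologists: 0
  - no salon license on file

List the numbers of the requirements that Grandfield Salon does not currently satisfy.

2, 4, 5, 7

1. chemical-storage review 110 days ago vs limit 120 → met
2. licensed cosmetologists 0 < 4 → not met
3. sanitation inspection 57 days ago vs limit 60 → met
4. ventilation assessment 43 days ago vs limit 30 → not met
5. license renewal 1088 days ago vs limit 730 → not met
6. autoclave spore test 38 days ago vs limit 60 → met
7. condition 'performs microblading' holds; salon license absent → not met
Not met: 2, 4, 5, 7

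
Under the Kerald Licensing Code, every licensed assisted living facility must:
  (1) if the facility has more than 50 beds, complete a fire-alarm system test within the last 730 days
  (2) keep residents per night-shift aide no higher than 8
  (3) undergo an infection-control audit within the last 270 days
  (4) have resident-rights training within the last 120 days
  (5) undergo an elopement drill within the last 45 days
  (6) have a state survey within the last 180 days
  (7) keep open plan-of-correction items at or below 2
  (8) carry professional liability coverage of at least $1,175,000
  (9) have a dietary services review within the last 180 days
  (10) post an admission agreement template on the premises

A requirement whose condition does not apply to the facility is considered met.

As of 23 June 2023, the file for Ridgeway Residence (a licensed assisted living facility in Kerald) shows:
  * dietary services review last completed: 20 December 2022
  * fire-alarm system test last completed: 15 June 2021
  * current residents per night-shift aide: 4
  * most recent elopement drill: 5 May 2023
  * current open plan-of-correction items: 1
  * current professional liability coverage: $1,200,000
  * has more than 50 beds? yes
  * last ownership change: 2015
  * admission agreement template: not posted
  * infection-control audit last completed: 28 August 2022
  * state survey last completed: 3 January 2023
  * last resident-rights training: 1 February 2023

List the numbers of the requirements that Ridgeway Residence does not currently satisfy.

1, 3, 4, 5, 9, 10

1. condition 'has more than 50 beds' holds; fire-alarm system test 738 days ago vs limit 730 → not met
2. residents per night-shift aide 4 ≤ 8 → met
3. infection-control audit 299 days ago vs limit 270 → not met
4. resident-rights training 142 days ago vs limit 120 → not met
5. elopement drill 49 days ago vs limit 45 → not met
6. state survey 171 days ago vs limit 180 → met
7. open plan-of-correction items 1 ≤ 2 → met
8. professional liability coverage $1,200,000 ≥ $1,175,000 → met
9. dietary services review 185 days ago vs limit 180 → not met
10. admission agreement template absent → not met
Not met: 1, 3, 4, 5, 9, 10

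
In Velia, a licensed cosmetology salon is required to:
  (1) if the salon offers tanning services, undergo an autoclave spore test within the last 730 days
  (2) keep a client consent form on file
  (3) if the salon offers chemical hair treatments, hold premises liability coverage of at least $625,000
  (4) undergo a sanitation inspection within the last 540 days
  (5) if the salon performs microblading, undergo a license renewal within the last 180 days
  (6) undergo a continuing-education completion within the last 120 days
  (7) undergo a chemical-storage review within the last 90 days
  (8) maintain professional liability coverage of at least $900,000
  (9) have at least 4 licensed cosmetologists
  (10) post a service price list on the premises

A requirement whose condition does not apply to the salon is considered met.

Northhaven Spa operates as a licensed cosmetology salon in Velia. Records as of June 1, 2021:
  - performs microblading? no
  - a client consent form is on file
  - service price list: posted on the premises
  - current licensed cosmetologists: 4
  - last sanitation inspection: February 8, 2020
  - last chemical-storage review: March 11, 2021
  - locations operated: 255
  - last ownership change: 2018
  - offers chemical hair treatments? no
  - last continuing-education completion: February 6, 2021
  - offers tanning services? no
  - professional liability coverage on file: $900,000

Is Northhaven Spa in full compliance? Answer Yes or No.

Yes

1. condition 'offers tanning services' does not hold → requirement n/a → met
2. client consent form present → met
3. condition 'offers chemical hair treatments' does not hold → requirement n/a → met
4. sanitation inspection 479 days ago vs limit 540 → met
5. condition 'performs microblading' does not hold → requirement n/a → met
6. continuing-education completion 115 days ago vs limit 120 → met
7. chemical-storage review 82 days ago vs limit 90 → met
8. professional liability coverage $900,000 ≥ $900,000 → met
9. licensed cosmetologists 4 ≥ 4 → met
10. service price list present → met
All met.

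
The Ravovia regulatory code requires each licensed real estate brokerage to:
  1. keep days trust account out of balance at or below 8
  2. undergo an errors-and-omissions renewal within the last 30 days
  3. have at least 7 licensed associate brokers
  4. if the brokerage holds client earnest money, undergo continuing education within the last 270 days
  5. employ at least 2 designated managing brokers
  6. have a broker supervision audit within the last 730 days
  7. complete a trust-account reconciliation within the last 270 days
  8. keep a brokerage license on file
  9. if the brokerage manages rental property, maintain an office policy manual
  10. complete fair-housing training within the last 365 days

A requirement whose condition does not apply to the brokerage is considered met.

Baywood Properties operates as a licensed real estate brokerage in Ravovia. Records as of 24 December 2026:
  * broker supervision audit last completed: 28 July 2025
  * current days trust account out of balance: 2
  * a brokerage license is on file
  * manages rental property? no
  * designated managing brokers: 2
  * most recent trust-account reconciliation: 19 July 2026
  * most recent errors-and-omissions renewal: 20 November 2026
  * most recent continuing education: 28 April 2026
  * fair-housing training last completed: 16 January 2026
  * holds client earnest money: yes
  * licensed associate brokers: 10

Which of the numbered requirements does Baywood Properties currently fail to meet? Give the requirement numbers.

1. days trust account out of balance 2 ≤ 8 → met
2. errors-and-omissions renewal 34 days ago vs limit 30 → not met
3. licensed associate brokers 10 ≥ 7 → met
4. condition 'holds client earnest money' holds; continuing education 240 days ago vs limit 270 → met
5. designated managing brokers 2 ≥ 2 → met
6. broker supervision audit 514 days ago vs limit 730 → met
7. trust-account reconciliation 158 days ago vs limit 270 → met
8. brokerage license present → met
9. condition 'manages rental property' does not hold → requirement n/a → met
10. fair-housing training 342 days ago vs limit 365 → met
Not met: 2

2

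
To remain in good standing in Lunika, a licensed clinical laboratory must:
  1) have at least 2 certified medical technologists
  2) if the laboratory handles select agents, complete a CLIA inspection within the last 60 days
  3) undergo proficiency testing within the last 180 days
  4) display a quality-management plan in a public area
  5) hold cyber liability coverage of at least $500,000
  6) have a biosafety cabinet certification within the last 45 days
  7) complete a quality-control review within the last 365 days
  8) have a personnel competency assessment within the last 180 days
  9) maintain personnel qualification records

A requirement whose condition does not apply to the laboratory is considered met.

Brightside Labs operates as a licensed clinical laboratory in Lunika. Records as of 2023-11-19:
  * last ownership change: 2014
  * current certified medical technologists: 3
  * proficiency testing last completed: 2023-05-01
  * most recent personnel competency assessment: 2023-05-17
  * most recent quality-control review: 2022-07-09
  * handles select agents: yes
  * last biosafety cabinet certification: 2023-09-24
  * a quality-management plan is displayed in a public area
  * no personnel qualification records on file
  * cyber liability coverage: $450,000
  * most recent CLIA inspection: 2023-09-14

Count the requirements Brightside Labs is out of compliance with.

1. certified medical technologists 3 ≥ 2 → met
2. condition 'handles select agents' holds; CLIA inspection 66 days ago vs limit 60 → not met
3. proficiency testing 202 days ago vs limit 180 → not met
4. quality-management plan present → met
5. cyber liability coverage $450,000 < $500,000 → not met
6. biosafety cabinet certification 56 days ago vs limit 45 → not met
7. quality-control review 498 days ago vs limit 365 → not met
8. personnel competency assessment 186 days ago vs limit 180 → not met
9. personnel qualification records absent → not met
Not met: 7 of 9

7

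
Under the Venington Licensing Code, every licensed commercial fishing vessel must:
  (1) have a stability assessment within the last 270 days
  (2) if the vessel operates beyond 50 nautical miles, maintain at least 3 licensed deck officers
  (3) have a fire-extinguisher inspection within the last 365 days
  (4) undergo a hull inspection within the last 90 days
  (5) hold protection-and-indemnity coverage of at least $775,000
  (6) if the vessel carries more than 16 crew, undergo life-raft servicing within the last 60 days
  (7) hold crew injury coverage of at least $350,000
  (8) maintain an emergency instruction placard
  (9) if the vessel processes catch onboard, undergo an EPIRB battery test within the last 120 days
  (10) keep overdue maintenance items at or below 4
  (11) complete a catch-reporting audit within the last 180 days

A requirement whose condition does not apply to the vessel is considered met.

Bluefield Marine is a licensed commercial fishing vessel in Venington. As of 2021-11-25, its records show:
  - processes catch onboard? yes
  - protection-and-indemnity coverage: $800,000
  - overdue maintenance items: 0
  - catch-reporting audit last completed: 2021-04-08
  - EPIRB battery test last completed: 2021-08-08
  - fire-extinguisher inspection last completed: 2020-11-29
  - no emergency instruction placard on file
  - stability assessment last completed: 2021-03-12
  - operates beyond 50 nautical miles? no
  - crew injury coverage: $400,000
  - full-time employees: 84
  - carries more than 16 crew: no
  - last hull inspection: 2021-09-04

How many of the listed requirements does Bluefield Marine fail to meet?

2

1. stability assessment 258 days ago vs limit 270 → met
2. condition 'operates beyond 50 nautical miles' does not hold → requirement n/a → met
3. fire-extinguisher inspection 361 days ago vs limit 365 → met
4. hull inspection 82 days ago vs limit 90 → met
5. protection-and-indemnity coverage $800,000 ≥ $775,000 → met
6. condition 'carries more than 16 crew' does not hold → requirement n/a → met
7. crew injury coverage $400,000 ≥ $350,000 → met
8. emergency instruction placard absent → not met
9. condition 'processes catch onboard' holds; EPIRB battery test 109 days ago vs limit 120 → met
10. overdue maintenance items 0 ≤ 4 → met
11. catch-reporting audit 231 days ago vs limit 180 → not met
Not met: 2 of 11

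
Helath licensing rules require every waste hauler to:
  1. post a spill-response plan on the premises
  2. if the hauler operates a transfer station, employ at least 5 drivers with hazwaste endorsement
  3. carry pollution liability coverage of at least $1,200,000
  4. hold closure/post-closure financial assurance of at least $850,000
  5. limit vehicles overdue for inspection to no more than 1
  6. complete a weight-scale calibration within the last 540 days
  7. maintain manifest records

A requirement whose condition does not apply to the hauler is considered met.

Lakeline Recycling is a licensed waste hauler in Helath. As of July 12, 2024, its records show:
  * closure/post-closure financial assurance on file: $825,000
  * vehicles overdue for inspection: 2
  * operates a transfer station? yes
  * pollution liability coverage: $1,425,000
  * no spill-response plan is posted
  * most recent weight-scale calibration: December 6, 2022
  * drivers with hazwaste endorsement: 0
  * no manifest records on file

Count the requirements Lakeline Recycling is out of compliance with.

1. spill-response plan absent → not met
2. condition 'operates a transfer station' holds; drivers with hazwaste endorsement 0 < 5 → not met
3. pollution liability coverage $1,425,000 ≥ $1,200,000 → met
4. closure/post-closure financial assurance $825,000 < $850,000 → not met
5. vehicles overdue for inspection 2 > 1 → not met
6. weight-scale calibration 584 days ago vs limit 540 → not met
7. manifest records absent → not met
Not met: 6 of 7

6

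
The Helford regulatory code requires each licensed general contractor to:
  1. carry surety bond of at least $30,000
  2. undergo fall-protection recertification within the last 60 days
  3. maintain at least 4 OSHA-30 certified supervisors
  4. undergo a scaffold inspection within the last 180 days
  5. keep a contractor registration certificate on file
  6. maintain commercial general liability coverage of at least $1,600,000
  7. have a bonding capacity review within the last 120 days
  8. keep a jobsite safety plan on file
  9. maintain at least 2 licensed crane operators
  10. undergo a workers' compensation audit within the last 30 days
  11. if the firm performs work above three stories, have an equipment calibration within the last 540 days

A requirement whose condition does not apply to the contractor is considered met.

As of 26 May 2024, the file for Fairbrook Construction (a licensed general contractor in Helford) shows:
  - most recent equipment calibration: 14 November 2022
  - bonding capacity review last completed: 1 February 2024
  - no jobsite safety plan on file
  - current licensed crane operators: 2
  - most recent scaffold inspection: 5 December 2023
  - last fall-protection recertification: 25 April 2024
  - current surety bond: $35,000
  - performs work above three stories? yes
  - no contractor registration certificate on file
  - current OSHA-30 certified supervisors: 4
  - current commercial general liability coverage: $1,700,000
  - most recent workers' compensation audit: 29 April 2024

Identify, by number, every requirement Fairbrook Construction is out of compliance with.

5, 8, 11

1. surety bond $35,000 ≥ $30,000 → met
2. fall-protection recertification 31 days ago vs limit 60 → met
3. OSHA-30 certified supervisors 4 ≥ 4 → met
4. scaffold inspection 173 days ago vs limit 180 → met
5. contractor registration certificate absent → not met
6. commercial general liability coverage $1,700,000 ≥ $1,600,000 → met
7. bonding capacity review 115 days ago vs limit 120 → met
8. jobsite safety plan absent → not met
9. licensed crane operators 2 ≥ 2 → met
10. workers' compensation audit 27 days ago vs limit 30 → met
11. condition 'performs work above three stories' holds; equipment calibration 559 days ago vs limit 540 → not met
Not met: 5, 8, 11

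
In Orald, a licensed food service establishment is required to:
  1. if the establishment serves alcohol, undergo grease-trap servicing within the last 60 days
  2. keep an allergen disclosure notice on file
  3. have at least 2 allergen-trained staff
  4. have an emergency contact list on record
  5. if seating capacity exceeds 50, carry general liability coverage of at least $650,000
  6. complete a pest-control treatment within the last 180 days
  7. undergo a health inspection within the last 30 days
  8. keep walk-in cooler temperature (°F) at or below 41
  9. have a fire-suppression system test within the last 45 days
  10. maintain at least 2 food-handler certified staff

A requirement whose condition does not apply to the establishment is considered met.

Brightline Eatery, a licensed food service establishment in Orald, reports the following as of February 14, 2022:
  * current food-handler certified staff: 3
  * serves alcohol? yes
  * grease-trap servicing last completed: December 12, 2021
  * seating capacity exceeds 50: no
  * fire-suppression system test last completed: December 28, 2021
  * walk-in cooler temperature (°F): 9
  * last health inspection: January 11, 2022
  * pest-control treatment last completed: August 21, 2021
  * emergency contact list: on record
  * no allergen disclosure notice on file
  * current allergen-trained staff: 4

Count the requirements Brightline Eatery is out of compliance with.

4

1. condition 'serves alcohol' holds; grease-trap servicing 64 days ago vs limit 60 → not met
2. allergen disclosure notice absent → not met
3. allergen-trained staff 4 ≥ 2 → met
4. emergency contact list present → met
5. condition 'seating capacity exceeds 50' does not hold → requirement n/a → met
6. pest-control treatment 177 days ago vs limit 180 → met
7. health inspection 34 days ago vs limit 30 → not met
8. walk-in cooler temperature (°F) 9 ≤ 41 → met
9. fire-suppression system test 48 days ago vs limit 45 → not met
10. food-handler certified staff 3 ≥ 2 → met
Not met: 4 of 10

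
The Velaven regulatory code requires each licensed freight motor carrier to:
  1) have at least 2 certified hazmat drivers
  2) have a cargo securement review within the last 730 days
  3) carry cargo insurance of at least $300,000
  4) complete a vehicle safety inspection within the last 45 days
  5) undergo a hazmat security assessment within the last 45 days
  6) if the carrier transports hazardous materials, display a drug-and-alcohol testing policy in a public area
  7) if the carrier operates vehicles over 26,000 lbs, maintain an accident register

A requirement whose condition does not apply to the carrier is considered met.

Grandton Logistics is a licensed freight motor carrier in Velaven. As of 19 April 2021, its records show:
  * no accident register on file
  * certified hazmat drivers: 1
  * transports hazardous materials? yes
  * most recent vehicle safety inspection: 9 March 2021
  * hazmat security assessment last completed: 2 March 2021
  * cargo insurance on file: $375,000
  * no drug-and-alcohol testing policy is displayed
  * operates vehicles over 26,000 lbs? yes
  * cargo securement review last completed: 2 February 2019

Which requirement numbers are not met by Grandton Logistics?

1. certified hazmat drivers 1 < 2 → not met
2. cargo securement review 807 days ago vs limit 730 → not met
3. cargo insurance $375,000 ≥ $300,000 → met
4. vehicle safety inspection 41 days ago vs limit 45 → met
5. hazmat security assessment 48 days ago vs limit 45 → not met
6. condition 'transports hazardous materials' holds; drug-and-alcohol testing policy absent → not met
7. condition 'operates vehicles over 26,000 lbs' holds; accident register absent → not met
Not met: 1, 2, 5, 6, 7

1, 2, 5, 6, 7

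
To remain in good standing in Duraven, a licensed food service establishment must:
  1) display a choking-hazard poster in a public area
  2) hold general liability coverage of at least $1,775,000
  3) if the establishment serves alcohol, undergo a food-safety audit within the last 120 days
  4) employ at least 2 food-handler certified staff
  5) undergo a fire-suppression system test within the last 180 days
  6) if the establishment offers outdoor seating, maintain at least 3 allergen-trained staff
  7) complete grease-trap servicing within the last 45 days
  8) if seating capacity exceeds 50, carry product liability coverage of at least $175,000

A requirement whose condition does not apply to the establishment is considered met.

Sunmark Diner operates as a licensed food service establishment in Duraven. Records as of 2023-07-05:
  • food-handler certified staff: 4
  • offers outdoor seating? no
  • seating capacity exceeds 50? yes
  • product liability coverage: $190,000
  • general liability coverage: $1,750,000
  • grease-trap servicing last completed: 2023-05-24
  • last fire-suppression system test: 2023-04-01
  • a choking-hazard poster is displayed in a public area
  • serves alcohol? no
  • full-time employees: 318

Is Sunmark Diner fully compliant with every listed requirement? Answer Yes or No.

1. choking-hazard poster present → met
2. general liability coverage $1,750,000 < $1,775,000 → not met
3. condition 'serves alcohol' does not hold → requirement n/a → met
4. food-handler certified staff 4 ≥ 2 → met
5. fire-suppression system test 95 days ago vs limit 180 → met
6. condition 'offers outdoor seating' does not hold → requirement n/a → met
7. grease-trap servicing 42 days ago vs limit 45 → met
8. condition 'seating capacity exceeds 50' holds; product liability coverage $190,000 ≥ $175,000 → met
Not met: 2

No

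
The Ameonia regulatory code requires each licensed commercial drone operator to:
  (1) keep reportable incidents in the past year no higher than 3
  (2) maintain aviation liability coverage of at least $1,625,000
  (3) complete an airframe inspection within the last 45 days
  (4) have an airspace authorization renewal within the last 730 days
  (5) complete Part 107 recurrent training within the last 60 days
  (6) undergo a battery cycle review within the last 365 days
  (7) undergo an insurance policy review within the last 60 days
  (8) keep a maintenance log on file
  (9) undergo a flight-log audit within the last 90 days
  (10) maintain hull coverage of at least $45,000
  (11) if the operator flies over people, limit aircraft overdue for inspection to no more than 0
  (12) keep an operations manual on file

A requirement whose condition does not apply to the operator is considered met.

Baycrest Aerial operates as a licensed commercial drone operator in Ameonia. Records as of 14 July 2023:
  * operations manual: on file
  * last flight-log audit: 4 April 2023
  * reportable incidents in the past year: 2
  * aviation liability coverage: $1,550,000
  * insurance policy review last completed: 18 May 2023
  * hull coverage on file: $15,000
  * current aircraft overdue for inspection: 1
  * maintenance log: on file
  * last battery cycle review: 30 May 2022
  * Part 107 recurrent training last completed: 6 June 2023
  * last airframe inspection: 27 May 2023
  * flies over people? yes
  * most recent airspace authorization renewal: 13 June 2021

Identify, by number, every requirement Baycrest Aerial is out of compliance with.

2, 3, 4, 6, 9, 10, 11

1. reportable incidents in the past year 2 ≤ 3 → met
2. aviation liability coverage $1,550,000 < $1,625,000 → not met
3. airframe inspection 48 days ago vs limit 45 → not met
4. airspace authorization renewal 761 days ago vs limit 730 → not met
5. Part 107 recurrent training 38 days ago vs limit 60 → met
6. battery cycle review 410 days ago vs limit 365 → not met
7. insurance policy review 57 days ago vs limit 60 → met
8. maintenance log present → met
9. flight-log audit 101 days ago vs limit 90 → not met
10. hull coverage $15,000 < $45,000 → not met
11. condition 'flies over people' holds; aircraft overdue for inspection 1 > 0 → not met
12. operations manual present → met
Not met: 2, 3, 4, 6, 9, 10, 11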